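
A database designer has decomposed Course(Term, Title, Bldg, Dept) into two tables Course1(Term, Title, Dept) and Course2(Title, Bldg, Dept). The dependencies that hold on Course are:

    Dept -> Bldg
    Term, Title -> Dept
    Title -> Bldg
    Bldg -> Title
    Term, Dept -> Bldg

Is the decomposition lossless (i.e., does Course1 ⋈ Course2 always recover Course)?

Common attributes: Course1 ∩ Course2 = {Title, Dept}.
Closure of {Title, Dept}: Dept → Bldg applies, adding Bldg. So (Title, Dept)⁺ = {Title, Bldg, Dept}.
This closure contains every attribute of Course2, so Course1 ∩ Course2 → Course2. The join is lossless.

Yes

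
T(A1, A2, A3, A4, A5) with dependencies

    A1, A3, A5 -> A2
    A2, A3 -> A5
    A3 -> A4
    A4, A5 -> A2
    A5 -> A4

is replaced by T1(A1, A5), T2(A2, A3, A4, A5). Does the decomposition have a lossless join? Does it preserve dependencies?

Lossless test: (A5)⁺ = {A2, A4, A5}, which is a superkey of neither fragment — lossy.
Dependency preservation: A1, A3, A5 → A2 is not contained in any single fragment, but the restricted closure of its left-hand side across the fragments still reaches the right-hand side; the remaining FDs each lie inside some fragment. All dependencies are preserved.

lossy but dependency-preserving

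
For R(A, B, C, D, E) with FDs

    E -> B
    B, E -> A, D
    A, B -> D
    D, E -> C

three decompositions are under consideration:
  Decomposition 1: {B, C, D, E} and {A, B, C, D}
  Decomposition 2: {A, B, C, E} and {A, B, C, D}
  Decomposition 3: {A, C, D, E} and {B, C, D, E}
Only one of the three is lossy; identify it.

Decomposition 1

Decomposition 1: common = {B, C, D}, closure = {B, C, D} → lossy.
Decomposition 2: common = {A, B, C}, closure = {A, B, C, D} → lossless.
Decomposition 3: common = {C, D, E}, closure = {A, B, C, D, E} → lossless.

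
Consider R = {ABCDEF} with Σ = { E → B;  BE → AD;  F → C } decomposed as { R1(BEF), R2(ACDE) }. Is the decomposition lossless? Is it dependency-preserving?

Lossless test: (E)⁺ = {ABDE}, which is a superkey of neither fragment — lossy.
Dependency preservation: the restricted closure of {F} across the fragments never reaches {C}, so F → C cannot be enforced without a join — not preserved.

lossy and not dependency-preserving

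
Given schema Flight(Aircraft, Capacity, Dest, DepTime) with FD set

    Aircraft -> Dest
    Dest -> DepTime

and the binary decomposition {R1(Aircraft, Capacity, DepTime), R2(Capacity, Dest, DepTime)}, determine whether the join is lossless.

No

Common attributes: R1 ∩ R2 = {Capacity, DepTime}.
No dependency enlarges {Capacity, DepTime}, so (Capacity, DepTime)⁺ = {Capacity, DepTime}.
The closure contains neither all of R1 = {Aircraft, Capacity, DepTime} nor all of R2 = {Capacity, Dest, DepTime}, so the common attributes are not a superkey of either fragment. The join is lossy.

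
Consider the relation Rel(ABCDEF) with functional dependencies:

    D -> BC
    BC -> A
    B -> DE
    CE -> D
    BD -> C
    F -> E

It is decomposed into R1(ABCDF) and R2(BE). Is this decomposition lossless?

Yes

Common attributes: R1 ∩ R2 = {B}.
Closure of {B}: B → DE applies, adding DE; BD → C applies, adding C; BC → A applies, adding A. So (B)⁺ = {ABCDE}.
This closure contains every attribute of R2, so R1 ∩ R2 → R2. The join is lossless.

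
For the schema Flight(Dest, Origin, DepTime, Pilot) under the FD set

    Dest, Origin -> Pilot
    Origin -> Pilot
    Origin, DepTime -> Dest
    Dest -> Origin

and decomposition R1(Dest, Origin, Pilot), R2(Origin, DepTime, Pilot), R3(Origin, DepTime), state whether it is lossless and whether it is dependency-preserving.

lossy and not dependency-preserving

Lossless test (chase): Rows 1 and 3 agree on Origin; apply Origin→Pilot and equate their Pilot entries. Rows 2 and 3 agree on Origin, DepTime; apply Origin, DepTime→Dest and equate their Dest entries. No row becomes fully distinguished — the join is lossy.
Dependency preservation: the restricted closure of {Origin, DepTime} across the fragments never reaches {Dest}, so Origin, DepTime → Dest cannot be enforced without a join — not preserved.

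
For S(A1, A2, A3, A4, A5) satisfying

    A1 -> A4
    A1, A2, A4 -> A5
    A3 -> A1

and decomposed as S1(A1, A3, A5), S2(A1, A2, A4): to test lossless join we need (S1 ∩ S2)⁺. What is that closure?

A1, A4

S1 ∩ S2 = {A1}.
A1 → A4 applies, adding A4
Closure: {A1, A4}.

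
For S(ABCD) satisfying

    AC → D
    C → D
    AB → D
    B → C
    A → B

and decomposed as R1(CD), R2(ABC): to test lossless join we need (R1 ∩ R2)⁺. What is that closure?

R1 ∩ R2 = {C}.
C → D applies, adding D
Closure: {CD}.

CD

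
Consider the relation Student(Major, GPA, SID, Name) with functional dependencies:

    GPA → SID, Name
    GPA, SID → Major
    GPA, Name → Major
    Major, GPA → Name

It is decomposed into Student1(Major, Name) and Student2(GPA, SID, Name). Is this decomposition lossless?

No

Common attributes: Student1 ∩ Student2 = {Name}.
No dependency enlarges {Name}, so (Name)⁺ = {Name}.
The closure contains neither all of Student1 = {Major, Name} nor all of Student2 = {GPA, SID, Name}, so the common attributes are not a superkey of either fragment. The join is lossy.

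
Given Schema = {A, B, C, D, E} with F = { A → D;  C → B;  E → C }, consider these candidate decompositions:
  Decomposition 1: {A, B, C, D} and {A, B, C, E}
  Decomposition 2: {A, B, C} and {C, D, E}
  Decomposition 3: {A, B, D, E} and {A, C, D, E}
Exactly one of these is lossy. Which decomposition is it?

Decomposition 2

Decomposition 1: common = {A, B, C}, closure = {A, B, C, D} → lossless.
Decomposition 2: common = {C}, closure = {B, C} → lossy.
Decomposition 3: common = {A, D, E}, closure = {A, B, C, D, E} → lossless.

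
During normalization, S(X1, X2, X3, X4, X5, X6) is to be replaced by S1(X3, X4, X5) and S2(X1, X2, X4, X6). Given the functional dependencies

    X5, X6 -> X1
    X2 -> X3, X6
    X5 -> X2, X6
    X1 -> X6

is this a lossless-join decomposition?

No

Common attributes: S1 ∩ S2 = {X4}.
No dependency enlarges {X4}, so (X4)⁺ = {X4}.
The closure contains neither all of S1 = {X3, X4, X5} nor all of S2 = {X1, X2, X4, X6}, so the common attributes are not a superkey of either fragment. The join is lossy.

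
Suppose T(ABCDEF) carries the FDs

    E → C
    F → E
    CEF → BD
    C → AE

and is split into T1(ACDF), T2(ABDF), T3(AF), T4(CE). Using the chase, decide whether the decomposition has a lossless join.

Chase test. Columns are ABCDEF; row i has aⱼ where attribute j ∈ Ti, else bᵢⱼ.
Initial tableau (one row per fragment):
  row 1: a1 b12 a3 a4 b15 a6
  row 2: a1 a2 b23 a4 b25 a6
  row 3: a1 b32 b33 b34 b35 a6
  row 4: b41 b42 a3 b44 a5 b46
Rows 1 and 2 agree on F; apply F→E and equate their E entries.
Rows 1 and 3 agree on F; apply F→E and equate their E entries.
Rows 1 and 4 agree on C; apply C→AE and equate their AE entries.
Rows 1 and 2 agree on E; apply E→C and equate their C entries.
Rows 1 and 3 agree on E; apply E→C and equate their C entries.
Rows 1 and 2 agree on CEF; apply CEF→BD and equate their BD entries.
Rows 1 and 3 agree on CEF; apply CEF→BD and equate their BD entries.
Row 1 is now all distinguished symbols — the join is lossless.

Yes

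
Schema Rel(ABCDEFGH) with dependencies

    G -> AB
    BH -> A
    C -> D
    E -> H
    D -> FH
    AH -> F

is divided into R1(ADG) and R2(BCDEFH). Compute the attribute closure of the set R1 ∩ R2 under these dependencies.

R1 ∩ R2 = {D}.
D → FH applies, adding FH
Closure: {DFH}.

DFH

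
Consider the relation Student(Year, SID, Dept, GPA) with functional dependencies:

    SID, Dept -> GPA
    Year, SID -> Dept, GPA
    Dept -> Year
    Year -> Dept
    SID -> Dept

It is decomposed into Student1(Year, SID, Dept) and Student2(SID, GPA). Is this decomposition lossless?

Yes

Common attributes: Student1 ∩ Student2 = {SID}.
Closure of {SID}: SID → Dept applies, adding Dept; SID, Dept → GPA applies, adding GPA; Dept → Year applies, adding Year. So (SID)⁺ = {Year, SID, Dept, GPA}.
This closure contains every attribute of Student1, so Student1 ∩ Student2 → Student1. The join is lossless.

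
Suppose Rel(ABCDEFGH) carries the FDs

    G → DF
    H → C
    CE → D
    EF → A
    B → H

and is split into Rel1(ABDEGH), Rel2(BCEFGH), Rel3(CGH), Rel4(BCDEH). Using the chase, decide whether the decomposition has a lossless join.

Yes

Chase test. Columns are ABCDEFGH; row i has aⱼ where attribute j ∈ Reli, else bᵢⱼ.
Initial tableau (one row per fragment):
  row 1: a1 a2 b13 a4 a5 b16 a7 a8
  row 2: b21 a2 a3 b24 a5 a6 a7 a8
  row 3: b31 b32 a3 b34 b35 b36 a7 a8
  row 4: b41 a2 a3 a4 a5 b46 b47 a8
Rows 1 and 2 agree on G; apply G→DF and equate their DF entries.
Rows 1 and 3 agree on G; apply G→DF and equate their DF entries.
Rows 1 and 2 agree on H; apply H→C and equate their C entries.
Rows 1 and 2 agree on EF; apply EF→A and equate their A entries.
Row 1 is now all distinguished symbols — the join is lossless.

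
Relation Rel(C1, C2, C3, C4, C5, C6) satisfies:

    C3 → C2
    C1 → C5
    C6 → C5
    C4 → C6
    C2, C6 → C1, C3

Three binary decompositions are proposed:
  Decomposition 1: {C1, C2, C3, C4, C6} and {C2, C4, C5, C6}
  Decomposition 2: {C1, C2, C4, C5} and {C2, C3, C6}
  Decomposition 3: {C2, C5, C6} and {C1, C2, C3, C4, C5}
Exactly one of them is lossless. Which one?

Decomposition 1

Decomposition 1: common = {C2, C4, C6}, closure = {C1, C2, C3, C4, C5, C6} → lossless.
Decomposition 2: common = {C2}, closure = {C2} → lossy.
Decomposition 3: common = {C2, C5}, closure = {C2, C5} → lossy.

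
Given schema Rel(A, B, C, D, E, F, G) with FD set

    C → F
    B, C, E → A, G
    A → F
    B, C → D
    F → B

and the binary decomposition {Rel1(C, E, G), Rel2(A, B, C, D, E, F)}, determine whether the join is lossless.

Yes

Common attributes: Rel1 ∩ Rel2 = {C, E}.
Closure of {C, E}: C → F applies, adding F; F → B applies, adding B; B, C, E → A, G applies, adding A, G; B, C → D applies, adding D. So (C, E)⁺ = {A, B, C, D, E, F, G}.
This closure contains every attribute of Rel1, so Rel1 ∩ Rel2 → Rel1. The join is lossless.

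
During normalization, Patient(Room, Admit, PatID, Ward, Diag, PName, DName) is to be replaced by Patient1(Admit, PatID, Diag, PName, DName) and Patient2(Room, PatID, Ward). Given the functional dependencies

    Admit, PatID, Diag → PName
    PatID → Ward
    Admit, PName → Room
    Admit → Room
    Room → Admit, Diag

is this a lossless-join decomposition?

Common attributes: Patient1 ∩ Patient2 = {PatID}.
Closure of {PatID}: PatID → Ward applies, adding Ward. So (PatID)⁺ = {PatID, Ward}.
The closure contains neither all of Patient1 = {Admit, PatID, Diag, PName, DName} nor all of Patient2 = {Room, PatID, Ward}, so the common attributes are not a superkey of either fragment. The join is lossy.

No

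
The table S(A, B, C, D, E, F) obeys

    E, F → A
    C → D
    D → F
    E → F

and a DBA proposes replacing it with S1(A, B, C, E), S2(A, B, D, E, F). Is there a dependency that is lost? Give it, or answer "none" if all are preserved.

C → D

Check C → D: no single fragment contains all of {C, D}, and the restricted closure of {C} across the fragments never reaches {D}.
E, F → A is preserved.
D → F is preserved.
E → F is preserved.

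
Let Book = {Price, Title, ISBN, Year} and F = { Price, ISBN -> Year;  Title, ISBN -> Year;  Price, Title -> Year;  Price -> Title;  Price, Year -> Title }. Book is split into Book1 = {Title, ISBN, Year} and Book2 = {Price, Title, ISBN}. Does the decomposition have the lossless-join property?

Yes

Common attributes: Book1 ∩ Book2 = {Title, ISBN}.
Closure of {Title, ISBN}: Title, ISBN → Year applies, adding Year. So (Title, ISBN)⁺ = {Title, ISBN, Year}.
This closure contains every attribute of Book1, so Book1 ∩ Book2 → Book1. The join is lossless.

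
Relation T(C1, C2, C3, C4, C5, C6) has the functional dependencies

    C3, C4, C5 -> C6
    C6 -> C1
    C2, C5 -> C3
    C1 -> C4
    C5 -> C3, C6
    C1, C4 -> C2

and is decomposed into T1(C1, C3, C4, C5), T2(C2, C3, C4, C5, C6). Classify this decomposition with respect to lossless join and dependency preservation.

Lossless test: (C3, C4, C5)⁺ = {C1, C2, C3, C4, C5, C6}, which contains all of one fragment — lossless.
Dependency preservation: the restricted closure of {C6} across the fragments never reaches {C1}, so C6 → C1 cannot be enforced without a join — not preserved.

lossless but not dependency-preserving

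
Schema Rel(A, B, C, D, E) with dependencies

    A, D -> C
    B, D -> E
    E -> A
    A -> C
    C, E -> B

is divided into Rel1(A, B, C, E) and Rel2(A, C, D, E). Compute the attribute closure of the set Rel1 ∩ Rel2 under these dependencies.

A, B, C, E

Rel1 ∩ Rel2 = {A, C, E}.
C, E → B applies, adding B
Closure: {A, B, C, E}.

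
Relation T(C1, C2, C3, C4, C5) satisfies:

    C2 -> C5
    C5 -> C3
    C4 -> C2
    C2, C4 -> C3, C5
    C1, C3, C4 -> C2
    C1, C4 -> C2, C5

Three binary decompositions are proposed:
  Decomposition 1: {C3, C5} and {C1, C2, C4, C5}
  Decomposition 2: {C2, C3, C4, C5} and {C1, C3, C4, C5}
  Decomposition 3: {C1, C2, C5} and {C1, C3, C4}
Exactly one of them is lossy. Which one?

Decomposition 1: common = {C5}, closure = {C3, C5} → lossless.
Decomposition 2: common = {C3, C4, C5}, closure = {C2, C3, C4, C5} → lossless.
Decomposition 3: common = {C1}, closure = {C1} → lossy.

Decomposition 3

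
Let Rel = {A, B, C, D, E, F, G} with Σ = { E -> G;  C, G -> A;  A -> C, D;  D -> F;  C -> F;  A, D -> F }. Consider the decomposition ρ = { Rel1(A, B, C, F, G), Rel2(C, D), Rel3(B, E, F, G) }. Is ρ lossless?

No

Chase test. Columns are A, B, C, D, E, F, G; row i has aⱼ where attribute j ∈ Reli, else bᵢⱼ.
Initial tableau (one row per fragment):
  row 1: a1 a2 a3 b14 b15 a6 a7
  row 2: b21 b22 a3 a4 b25 b26 b27
  row 3: b31 a2 b33 b34 a5 a6 a7
Rows 1 and 2 agree on C; apply C→F and equate their F entries.
No row becomes fully distinguished — the join is lossy.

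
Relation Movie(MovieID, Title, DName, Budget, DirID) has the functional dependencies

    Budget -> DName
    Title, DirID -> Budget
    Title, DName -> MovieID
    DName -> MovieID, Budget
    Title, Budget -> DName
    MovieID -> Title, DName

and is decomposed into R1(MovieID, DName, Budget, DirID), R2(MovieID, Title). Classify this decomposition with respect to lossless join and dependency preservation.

lossless but not dependency-preserving

Lossless test: (MovieID)⁺ = {MovieID, Title, DName, Budget}, which contains all of one fragment — lossless.
Dependency preservation: the restricted closure of {Title, DirID} across the fragments never reaches {Budget}, so Title, DirID → Budget cannot be enforced without a join — not preserved.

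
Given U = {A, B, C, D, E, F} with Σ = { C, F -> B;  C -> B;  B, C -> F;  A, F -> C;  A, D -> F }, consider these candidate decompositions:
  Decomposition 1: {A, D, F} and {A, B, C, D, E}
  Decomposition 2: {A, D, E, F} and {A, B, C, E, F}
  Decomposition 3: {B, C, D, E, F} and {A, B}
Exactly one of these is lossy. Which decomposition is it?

Decomposition 1: common = {A, D}, closure = {A, B, C, D, F} → lossless.
Decomposition 2: common = {A, E, F}, closure = {A, B, C, E, F} → lossless.
Decomposition 3: common = {B}, closure = {B} → lossy.

Decomposition 3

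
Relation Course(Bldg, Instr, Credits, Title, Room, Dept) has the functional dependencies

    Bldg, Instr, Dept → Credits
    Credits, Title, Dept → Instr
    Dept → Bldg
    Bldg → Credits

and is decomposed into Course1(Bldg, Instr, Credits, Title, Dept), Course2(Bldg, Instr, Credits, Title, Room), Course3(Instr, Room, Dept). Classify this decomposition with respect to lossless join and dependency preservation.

Lossless test (chase): Rows 1 and 3 agree on Dept; apply Dept→Bldg and equate their Bldg entries. Rows 1 and 3 agree on Bldg; apply Bldg→Credits and equate their Credits entries. No row becomes fully distinguished — the join is lossy.
Dependency preservation: every FD's attributes lie within a single fragment, so each can be enforced locally — preserved.

lossy but dependency-preserving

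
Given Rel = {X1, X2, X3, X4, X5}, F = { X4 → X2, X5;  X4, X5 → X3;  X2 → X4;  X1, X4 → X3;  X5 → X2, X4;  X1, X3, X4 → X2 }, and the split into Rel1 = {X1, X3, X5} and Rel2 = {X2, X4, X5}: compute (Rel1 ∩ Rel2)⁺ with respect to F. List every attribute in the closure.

Rel1 ∩ Rel2 = {X5}.
X5 → X2, X4 applies, adding X2, X4
X4, X5 → X3 applies, adding X3
Closure: {X2, X3, X4, X5}.

X2, X3, X4, X5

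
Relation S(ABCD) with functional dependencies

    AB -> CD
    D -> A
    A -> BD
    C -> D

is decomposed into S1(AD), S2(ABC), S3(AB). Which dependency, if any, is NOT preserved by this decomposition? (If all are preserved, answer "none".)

AB → CD: restricted closure across fragments reaches CD.
D → A lies within S1.
A → BD: restricted closure across fragments reaches BD.
C → D: restricted closure across fragments reaches D.
Every dependency is enforceable on the fragments, so the decomposition is dependency-preserving.

none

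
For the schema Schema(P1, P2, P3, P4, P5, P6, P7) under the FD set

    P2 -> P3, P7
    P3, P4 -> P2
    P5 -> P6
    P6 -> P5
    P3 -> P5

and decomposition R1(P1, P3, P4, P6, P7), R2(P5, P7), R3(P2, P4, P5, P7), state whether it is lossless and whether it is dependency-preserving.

lossy and not dependency-preserving

Lossless test (chase): Rows 2 and 3 agree on P5; apply P5→P6 and equate their P6 entries. No row becomes fully distinguished — the join is lossy.
Dependency preservation: the restricted closure of {P2} across the fragments never reaches {P3, P7}, so P2 → P3, P7 cannot be enforced without a join — not preserved.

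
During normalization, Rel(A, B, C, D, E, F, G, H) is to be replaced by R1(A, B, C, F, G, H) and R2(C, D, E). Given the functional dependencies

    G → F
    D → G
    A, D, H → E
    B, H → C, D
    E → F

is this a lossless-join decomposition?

No

Common attributes: R1 ∩ R2 = {C}.
No dependency enlarges {C}, so (C)⁺ = {C}.
The closure contains neither all of R1 = {A, B, C, F, G, H} nor all of R2 = {C, D, E}, so the common attributes are not a superkey of either fragment. The join is lossy.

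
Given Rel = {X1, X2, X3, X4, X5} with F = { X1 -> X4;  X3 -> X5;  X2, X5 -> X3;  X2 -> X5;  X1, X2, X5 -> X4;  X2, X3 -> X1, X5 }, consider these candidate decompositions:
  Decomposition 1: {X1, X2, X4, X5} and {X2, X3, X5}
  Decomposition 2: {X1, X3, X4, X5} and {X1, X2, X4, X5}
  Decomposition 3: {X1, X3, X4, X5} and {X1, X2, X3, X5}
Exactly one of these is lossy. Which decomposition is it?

Decomposition 2

Decomposition 1: common = {X2, X5}, closure = {X1, X2, X3, X4, X5} → lossless.
Decomposition 2: common = {X1, X4, X5}, closure = {X1, X4, X5} → lossy.
Decomposition 3: common = {X1, X3, X5}, closure = {X1, X3, X4, X5} → lossless.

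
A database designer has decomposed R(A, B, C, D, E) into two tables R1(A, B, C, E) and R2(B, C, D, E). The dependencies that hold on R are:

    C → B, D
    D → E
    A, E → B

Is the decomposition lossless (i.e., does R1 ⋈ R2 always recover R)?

Yes

Common attributes: R1 ∩ R2 = {B, C, E}.
Closure of {B, C, E}: C → B, D applies, adding D. So (B, C, E)⁺ = {B, C, D, E}.
This closure contains every attribute of R2, so R1 ∩ R2 → R2. The join is lossless.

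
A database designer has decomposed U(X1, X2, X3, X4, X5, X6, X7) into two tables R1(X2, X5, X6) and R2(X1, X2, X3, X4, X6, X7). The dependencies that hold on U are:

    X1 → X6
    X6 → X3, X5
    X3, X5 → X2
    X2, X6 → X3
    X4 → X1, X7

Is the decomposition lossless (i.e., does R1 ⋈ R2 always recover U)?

Common attributes: R1 ∩ R2 = {X2, X6}.
Closure of {X2, X6}: X6 → X3, X5 applies, adding X3, X5. So (X2, X6)⁺ = {X2, X3, X5, X6}.
This closure contains every attribute of R1, so R1 ∩ R2 → R1. The join is lossless.

Yes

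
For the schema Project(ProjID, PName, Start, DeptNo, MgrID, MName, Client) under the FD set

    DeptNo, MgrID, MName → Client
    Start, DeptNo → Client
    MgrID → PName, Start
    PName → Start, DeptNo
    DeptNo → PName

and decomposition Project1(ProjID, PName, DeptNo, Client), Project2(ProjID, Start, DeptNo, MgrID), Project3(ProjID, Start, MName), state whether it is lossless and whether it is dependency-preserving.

Lossless test (chase): Rows 1 and 2 agree on DeptNo; apply DeptNo→PName and equate their PName entries. Rows 1 and 2 agree on PName; apply PName→Start, DeptNo and equate their Start, DeptNo entries. Rows 1 and 2 agree on Start, DeptNo; apply Start, DeptNo→Client and equate their Client entries. No row becomes fully distinguished — the join is lossy.
Dependency preservation: DeptNo, MgrID, MName → Client; Start, DeptNo → Client; MgrID → PName, Start; PName → Start, DeptNo are not contained in any single fragment, but the restricted closure of each left-hand side across the fragments still reaches the right-hand side; the remaining FDs each lie inside some fragment. All dependencies are preserved.

lossy but dependency-preserving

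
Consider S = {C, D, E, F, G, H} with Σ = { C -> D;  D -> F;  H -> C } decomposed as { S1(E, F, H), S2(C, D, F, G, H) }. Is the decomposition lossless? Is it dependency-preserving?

Lossless test: (F, H)⁺ = {C, D, F, H}, which is a superkey of neither fragment — lossy.
Dependency preservation: every FD's attributes lie within a single fragment, so each can be enforced locally — preserved.

lossy but dependency-preserving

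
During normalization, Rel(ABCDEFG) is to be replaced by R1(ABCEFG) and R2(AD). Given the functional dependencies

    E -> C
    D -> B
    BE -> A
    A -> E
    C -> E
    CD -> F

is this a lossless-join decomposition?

No

Common attributes: R1 ∩ R2 = {A}.
Closure of {A}: A → E applies, adding E; E → C applies, adding C. So (A)⁺ = {ACE}.
The closure contains neither all of R1 = {ABCEFG} nor all of R2 = {AD}, so the common attributes are not a superkey of either fragment. The join is lossy.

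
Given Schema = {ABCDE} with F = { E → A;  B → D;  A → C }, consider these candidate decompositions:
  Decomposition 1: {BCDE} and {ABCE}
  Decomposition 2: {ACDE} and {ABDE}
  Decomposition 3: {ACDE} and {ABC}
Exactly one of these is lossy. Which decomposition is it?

Decomposition 1: common = {BCE}, closure = {ABCDE} → lossless.
Decomposition 2: common = {ADE}, closure = {ACDE} → lossless.
Decomposition 3: common = {AC}, closure = {AC} → lossy.

Decomposition 3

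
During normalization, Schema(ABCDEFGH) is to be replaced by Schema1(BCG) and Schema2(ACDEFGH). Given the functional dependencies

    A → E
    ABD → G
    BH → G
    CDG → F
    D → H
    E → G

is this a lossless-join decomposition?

Common attributes: Schema1 ∩ Schema2 = {CG}.
No dependency enlarges {CG}, so (CG)⁺ = {CG}.
The closure contains neither all of Schema1 = {BCG} nor all of Schema2 = {ACDEFGH}, so the common attributes are not a superkey of either fragment. The join is lossy.

No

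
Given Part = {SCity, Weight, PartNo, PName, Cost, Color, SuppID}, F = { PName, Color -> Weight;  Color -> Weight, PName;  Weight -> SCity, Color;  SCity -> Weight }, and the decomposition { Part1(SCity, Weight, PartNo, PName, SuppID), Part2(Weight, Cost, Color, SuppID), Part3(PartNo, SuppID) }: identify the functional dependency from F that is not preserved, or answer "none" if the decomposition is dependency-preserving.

none

PName, Color → Weight: restricted closure across fragments reaches Weight.
Color → Weight, PName: restricted closure across fragments reaches Weight, PName.
Weight → SCity, Color: restricted closure across fragments reaches SCity, Color.
SCity → Weight lies within Part1.
Every dependency is enforceable on the fragments, so the decomposition is dependency-preserving.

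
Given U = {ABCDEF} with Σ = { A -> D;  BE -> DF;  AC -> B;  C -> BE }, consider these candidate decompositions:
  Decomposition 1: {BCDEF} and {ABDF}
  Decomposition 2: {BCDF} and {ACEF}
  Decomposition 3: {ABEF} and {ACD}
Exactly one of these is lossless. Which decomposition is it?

Decomposition 1: common = {BDF}, closure = {BDF} → lossy.
Decomposition 2: common = {CF}, closure = {BCDEF} → lossless.
Decomposition 3: common = {A}, closure = {AD} → lossy.

Decomposition 2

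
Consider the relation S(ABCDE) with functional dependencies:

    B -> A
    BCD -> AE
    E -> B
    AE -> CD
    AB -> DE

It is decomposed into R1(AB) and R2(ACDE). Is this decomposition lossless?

Common attributes: R1 ∩ R2 = {A}.
No dependency enlarges {A}, so (A)⁺ = {A}.
The closure contains neither all of R1 = {AB} nor all of R2 = {ACDE}, so the common attributes are not a superkey of either fragment. The join is lossy.

No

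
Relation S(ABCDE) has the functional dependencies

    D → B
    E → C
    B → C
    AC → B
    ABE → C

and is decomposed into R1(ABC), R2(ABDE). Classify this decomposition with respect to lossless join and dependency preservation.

lossless but not dependency-preserving

Lossless test: (AB)⁺ = {ABC}, which contains all of one fragment — lossless.
Dependency preservation: the restricted closure of {E} across the fragments never reaches {C}, so E → C cannot be enforced without a join — not preserved.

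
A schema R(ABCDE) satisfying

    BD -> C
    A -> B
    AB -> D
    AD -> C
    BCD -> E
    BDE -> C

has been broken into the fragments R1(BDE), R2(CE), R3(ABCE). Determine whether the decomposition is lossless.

Chase test. Columns are ABCDE; row i has aⱼ where attribute j ∈ Ri, else bᵢⱼ.
Initial tableau (one row per fragment):
  row 1: b11 a2 b13 a4 a5
  row 2: b21 b22 a3 b24 a5
  row 3: a1 a2 a3 b34 a5
No row becomes fully distinguished — the join is lossy.

No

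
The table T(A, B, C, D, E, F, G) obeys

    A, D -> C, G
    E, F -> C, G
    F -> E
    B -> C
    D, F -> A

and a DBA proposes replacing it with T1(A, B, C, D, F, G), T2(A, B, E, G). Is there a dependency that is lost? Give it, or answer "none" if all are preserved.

Check F → E: no single fragment contains all of {E, F}, and the restricted closure of {F} across the fragments never reaches {E}.
A, D → C, G is preserved.
E, F → C, G is preserved.
B → C is preserved.
D, F → A is preserved.

F -> E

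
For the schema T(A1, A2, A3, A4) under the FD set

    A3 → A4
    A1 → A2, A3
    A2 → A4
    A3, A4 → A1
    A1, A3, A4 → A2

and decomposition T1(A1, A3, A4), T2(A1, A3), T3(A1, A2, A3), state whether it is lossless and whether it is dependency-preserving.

Lossless test (chase): Rows 1 and 2 agree on A3; apply A3→A4 and equate their A4 entries. Rows 1 and 3 agree on A3; apply A3→A4 and equate their A4 entries. Rows 1 and 2 agree on A1; apply A1→A2, A3 and equate their A2, A3 entries. Rows 1 and 3 agree on A1; apply A1→A2, A3 and equate their A2, A3 entries. Row 1 is now all distinguished symbols — the join is lossless.
Dependency preservation: the restricted closure of {A2} across the fragments never reaches {A4}, so A2 → A4 cannot be enforced without a join — not preserved.

lossless but not dependency-preserving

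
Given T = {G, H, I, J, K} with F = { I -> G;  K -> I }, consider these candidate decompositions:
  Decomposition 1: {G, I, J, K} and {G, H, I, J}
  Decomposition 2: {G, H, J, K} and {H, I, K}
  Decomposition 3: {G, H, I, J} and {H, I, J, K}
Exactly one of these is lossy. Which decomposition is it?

Decomposition 1

Decomposition 1: common = {G, I, J}, closure = {G, I, J} → lossy.
Decomposition 2: common = {H, K}, closure = {G, H, I, K} → lossless.
Decomposition 3: common = {H, I, J}, closure = {G, H, I, J} → lossless.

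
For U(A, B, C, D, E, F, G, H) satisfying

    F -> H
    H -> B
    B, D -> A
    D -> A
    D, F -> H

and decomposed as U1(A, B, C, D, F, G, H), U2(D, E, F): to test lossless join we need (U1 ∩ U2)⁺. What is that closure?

U1 ∩ U2 = {D, F}.
F → H applies, adding H
H → B applies, adding B
B, D → A applies, adding A
Closure: {A, B, D, F, H}.

A, B, D, F, H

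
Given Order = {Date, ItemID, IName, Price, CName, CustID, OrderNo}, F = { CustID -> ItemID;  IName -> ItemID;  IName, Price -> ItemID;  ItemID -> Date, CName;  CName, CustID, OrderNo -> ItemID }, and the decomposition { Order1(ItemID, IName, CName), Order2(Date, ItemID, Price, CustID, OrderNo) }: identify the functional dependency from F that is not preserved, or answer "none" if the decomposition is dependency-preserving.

CustID → ItemID lies within Order2.
IName → ItemID lies within Order1.
IName, Price → ItemID: restricted closure across fragments reaches ItemID.
ItemID → Date, CName: restricted closure across fragments reaches Date, CName.
CName, CustID, OrderNo → ItemID: restricted closure across fragments reaches ItemID.
Every dependency is enforceable on the fragments, so the decomposition is dependency-preserving.

none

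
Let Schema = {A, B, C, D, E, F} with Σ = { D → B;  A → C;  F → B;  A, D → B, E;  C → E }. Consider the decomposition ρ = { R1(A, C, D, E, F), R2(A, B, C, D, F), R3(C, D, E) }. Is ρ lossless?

Chase test. Columns are A, B, C, D, E, F; row i has aⱼ where attribute j ∈ Ri, else bᵢⱼ.
Initial tableau (one row per fragment):
  row 1: a1 b12 a3 a4 a5 a6
  row 2: a1 a2 a3 a4 b25 a6
  row 3: b31 b32 a3 a4 a5 b36
Rows 1 and 2 agree on D; apply D→B and equate their B entries.
Rows 1 and 3 agree on D; apply D→B and equate their B entries.
Rows 1 and 2 agree on A, D; apply A, D→B, E and equate their B, E entries.
Row 1 is now all distinguished symbols — the join is lossless.

Yes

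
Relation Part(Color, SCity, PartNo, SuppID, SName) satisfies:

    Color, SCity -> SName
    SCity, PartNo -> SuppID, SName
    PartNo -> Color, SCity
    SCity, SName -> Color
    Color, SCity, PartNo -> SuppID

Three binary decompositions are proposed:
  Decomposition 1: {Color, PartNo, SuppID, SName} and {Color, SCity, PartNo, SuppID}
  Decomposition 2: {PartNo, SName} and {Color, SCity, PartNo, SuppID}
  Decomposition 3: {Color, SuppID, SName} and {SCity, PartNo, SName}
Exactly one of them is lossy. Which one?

Decomposition 3

Decomposition 1: common = {Color, PartNo, SuppID}, closure = {Color, SCity, PartNo, SuppID, SName} → lossless.
Decomposition 2: common = {PartNo}, closure = {Color, SCity, PartNo, SuppID, SName} → lossless.
Decomposition 3: common = {SName}, closure = {SName} → lossy.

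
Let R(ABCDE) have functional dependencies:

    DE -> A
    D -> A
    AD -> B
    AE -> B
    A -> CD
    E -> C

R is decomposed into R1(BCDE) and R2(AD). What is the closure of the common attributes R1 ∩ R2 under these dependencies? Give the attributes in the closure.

ABCD

R1 ∩ R2 = {D}.
D → A applies, adding A
AD → B applies, adding B
A → CD applies, adding C
Closure: {ABCD}.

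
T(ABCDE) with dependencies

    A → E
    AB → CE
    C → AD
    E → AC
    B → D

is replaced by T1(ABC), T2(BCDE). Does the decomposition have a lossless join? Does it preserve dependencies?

lossless and dependency-preserving

Lossless test: (BC)⁺ = {ABCDE}, which contains all of one fragment — lossless.
Dependency preservation: A → E; AB → CE; C → AD; E → AC are not contained in any single fragment, but the restricted closure of each left-hand side across the fragments still reaches the right-hand side; the remaining FDs each lie inside some fragment. All dependencies are preserved.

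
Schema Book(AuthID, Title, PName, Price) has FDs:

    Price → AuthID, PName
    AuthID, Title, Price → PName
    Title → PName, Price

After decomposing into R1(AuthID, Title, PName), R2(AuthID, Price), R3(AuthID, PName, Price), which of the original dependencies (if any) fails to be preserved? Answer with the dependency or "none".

Check Title → PName, Price: no single fragment contains all of {Title, PName, Price}, and the restricted closure of {Title} across the fragments never reaches {PName, Price}.
Price → AuthID, PName is preserved.
AuthID, Title, Price → PName is preserved.

Title → PName, Price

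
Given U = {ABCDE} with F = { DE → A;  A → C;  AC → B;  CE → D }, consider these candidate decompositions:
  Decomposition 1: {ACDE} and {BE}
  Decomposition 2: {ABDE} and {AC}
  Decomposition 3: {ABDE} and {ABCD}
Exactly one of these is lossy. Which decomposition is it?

Decomposition 1: common = {E}, closure = {E} → lossy.
Decomposition 2: common = {A}, closure = {ABC} → lossless.
Decomposition 3: common = {ABD}, closure = {ABCD} → lossless.

Decomposition 1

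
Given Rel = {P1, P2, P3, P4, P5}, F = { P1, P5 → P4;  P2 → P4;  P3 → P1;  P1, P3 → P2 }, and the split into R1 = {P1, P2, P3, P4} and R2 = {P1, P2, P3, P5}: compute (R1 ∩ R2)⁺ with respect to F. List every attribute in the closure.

R1 ∩ R2 = {P1, P2, P3}.
P2 → P4 applies, adding P4
Closure: {P1, P2, P3, P4}.

P1, P2, P3, P4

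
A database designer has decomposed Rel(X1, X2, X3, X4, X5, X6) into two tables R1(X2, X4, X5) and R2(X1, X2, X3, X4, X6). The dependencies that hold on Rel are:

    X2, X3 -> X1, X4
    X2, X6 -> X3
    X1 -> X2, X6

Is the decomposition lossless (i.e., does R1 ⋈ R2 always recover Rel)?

Common attributes: R1 ∩ R2 = {X2, X4}.
No dependency enlarges {X2, X4}, so (X2, X4)⁺ = {X2, X4}.
The closure contains neither all of R1 = {X2, X4, X5} nor all of R2 = {X1, X2, X3, X4, X6}, so the common attributes are not a superkey of either fragment. The join is lossy.

No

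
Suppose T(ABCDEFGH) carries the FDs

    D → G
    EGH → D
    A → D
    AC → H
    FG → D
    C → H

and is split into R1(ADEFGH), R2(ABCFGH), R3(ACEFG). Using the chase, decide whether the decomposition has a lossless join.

No

Chase test. Columns are ABCDEFGH; row i has aⱼ where attribute j ∈ Ri, else bᵢⱼ.
Initial tableau (one row per fragment):
  row 1: a1 b12 b13 a4 a5 a6 a7 a8
  row 2: a1 a2 a3 b24 b25 a6 a7 a8
  row 3: a1 b32 a3 b34 a5 a6 a7 b38
Rows 1 and 2 agree on A; apply A→D and equate their D entries.
Rows 1 and 3 agree on A; apply A→D and equate their D entries.
Rows 2 and 3 agree on AC; apply AC→H and equate their H entries.
No row becomes fully distinguished — the join is lossy.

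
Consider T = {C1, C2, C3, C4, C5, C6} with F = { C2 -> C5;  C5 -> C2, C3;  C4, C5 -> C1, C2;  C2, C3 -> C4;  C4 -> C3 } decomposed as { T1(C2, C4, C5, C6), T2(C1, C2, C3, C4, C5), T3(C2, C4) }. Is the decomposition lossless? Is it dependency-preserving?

lossless and dependency-preserving

Lossless test (chase): Rows 1 and 3 agree on C2; apply C2→C5 and equate their C5 entries. Rows 1 and 2 agree on C5; apply C5→C2, C3 and equate their C2, C3 entries. Rows 1 and 3 agree on C5; apply C5→C2, C3 and equate their C2, C3 entries. Rows 1 and 2 agree on C4, C5; apply C4, C5→C1, C2 and equate their C1, C2 entries. Rows 1 and 3 agree on C4, C5; apply C4, C5→C1, C2 and equate their C1, C2 entries. Row 1 is now all distinguished symbols — the join is lossless.
Dependency preservation: every FD's attributes lie within a single fragment, so each can be enforced locally — preserved.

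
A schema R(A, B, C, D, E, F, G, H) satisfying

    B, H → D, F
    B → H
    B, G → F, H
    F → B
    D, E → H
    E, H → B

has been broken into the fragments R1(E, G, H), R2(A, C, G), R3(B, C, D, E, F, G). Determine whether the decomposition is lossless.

Chase test. Columns are A, B, C, D, E, F, G, H; row i has aⱼ where attribute j ∈ Ri, else bᵢⱼ.
Initial tableau (one row per fragment):
  row 1: b11 b12 b13 b14 a5 b16 a7 a8
  row 2: a1 b22 a3 b24 b25 b26 a7 b28
  row 3: b31 a2 a3 a4 a5 a6 a7 b38
No row becomes fully distinguished — the join is lossy.

No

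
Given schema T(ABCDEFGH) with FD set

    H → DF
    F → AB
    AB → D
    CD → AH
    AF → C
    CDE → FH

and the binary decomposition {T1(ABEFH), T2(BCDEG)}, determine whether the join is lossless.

No

Common attributes: T1 ∩ T2 = {BE}.
No dependency enlarges {BE}, so (BE)⁺ = {BE}.
The closure contains neither all of T1 = {ABEFH} nor all of T2 = {BCDEG}, so the common attributes are not a superkey of either fragment. The join is lossy.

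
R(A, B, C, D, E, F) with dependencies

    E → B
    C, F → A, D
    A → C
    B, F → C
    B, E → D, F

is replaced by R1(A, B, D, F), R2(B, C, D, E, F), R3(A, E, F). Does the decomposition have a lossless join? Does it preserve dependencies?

Lossless test (chase): Rows 2 and 3 agree on E; apply E→B and equate their B entries. Rows 1 and 3 agree on A; apply A→C and equate their C entries. Rows 1 and 2 agree on B, F; apply B, F→C and equate their C entries. Rows 2 and 3 agree on B, E; apply B, E→D, F and equate their D, F entries. Rows 1 and 2 agree on C, F; apply C, F→A, D and equate their A, D entries. Row 2 is now all distinguished symbols — the join is lossless.
Dependency preservation: the restricted closure of {C, F} across the fragments never reaches {A, D}, so C, F → A, D cannot be enforced without a join — not preserved.

lossless but not dependency-preserving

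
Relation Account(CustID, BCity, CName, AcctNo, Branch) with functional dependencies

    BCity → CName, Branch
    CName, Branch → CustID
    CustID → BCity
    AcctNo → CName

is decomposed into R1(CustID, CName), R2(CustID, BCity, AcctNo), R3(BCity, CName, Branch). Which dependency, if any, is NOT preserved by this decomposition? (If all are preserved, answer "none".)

AcctNo → CName

Check AcctNo → CName: no single fragment contains all of {CName, AcctNo}, and the restricted closure of {AcctNo} across the fragments never reaches {CName}.
BCity → CName, Branch is preserved.
CName, Branch → CustID is preserved.
CustID → BCity is preserved.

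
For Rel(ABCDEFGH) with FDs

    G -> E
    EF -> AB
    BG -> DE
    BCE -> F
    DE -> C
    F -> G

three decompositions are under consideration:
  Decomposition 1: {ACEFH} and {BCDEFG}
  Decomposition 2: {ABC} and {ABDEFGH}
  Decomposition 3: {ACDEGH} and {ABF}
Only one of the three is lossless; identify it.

Decomposition 1

Decomposition 1: common = {CEF}, closure = {ABCDEFG} → lossless.
Decomposition 2: common = {AB}, closure = {AB} → lossy.
Decomposition 3: common = {A}, closure = {A} → lossy.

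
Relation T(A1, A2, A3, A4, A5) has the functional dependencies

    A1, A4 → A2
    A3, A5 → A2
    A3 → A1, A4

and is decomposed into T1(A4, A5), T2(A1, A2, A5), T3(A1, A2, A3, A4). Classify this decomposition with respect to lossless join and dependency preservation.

Lossless test (chase): applying each FD to every pair of rows produces no changes in the tableau, so no row becomes fully distinguished — the join is lossy.
Dependency preservation: A3, A5 → A2 is not contained in any single fragment, but the restricted closure of its left-hand side across the fragments still reaches the right-hand side; the remaining FDs each lie inside some fragment. All dependencies are preserved.

lossy but dependency-preserving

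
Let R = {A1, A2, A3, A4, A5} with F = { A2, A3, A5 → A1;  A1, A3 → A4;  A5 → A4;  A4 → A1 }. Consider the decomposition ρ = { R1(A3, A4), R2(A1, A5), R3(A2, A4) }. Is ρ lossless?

No

Chase test. Columns are A1, A2, A3, A4, A5; row i has aⱼ where attribute j ∈ Ri, else bᵢⱼ.
Initial tableau (one row per fragment):
  row 1: b11 b12 a3 a4 b15
  row 2: a1 b22 b23 b24 a5
  row 3: b31 a2 b33 a4 b35
Rows 1 and 3 agree on A4; apply A4→A1 and equate their A1 entries.
No row becomes fully distinguished — the join is lossy.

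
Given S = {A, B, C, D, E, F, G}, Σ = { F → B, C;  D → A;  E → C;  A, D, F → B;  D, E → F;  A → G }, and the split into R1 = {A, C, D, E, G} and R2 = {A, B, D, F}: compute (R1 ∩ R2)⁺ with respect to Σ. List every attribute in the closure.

A, D, G

R1 ∩ R2 = {A, D}.
A → G applies, adding G
Closure: {A, D, G}.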